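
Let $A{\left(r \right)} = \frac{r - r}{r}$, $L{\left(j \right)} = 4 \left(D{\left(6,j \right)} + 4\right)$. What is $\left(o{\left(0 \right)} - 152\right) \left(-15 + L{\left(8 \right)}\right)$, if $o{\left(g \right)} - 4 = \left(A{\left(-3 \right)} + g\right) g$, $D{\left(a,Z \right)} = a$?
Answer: $-3700$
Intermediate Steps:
$L{\left(j \right)} = 40$ ($L{\left(j \right)} = 4 \left(6 + 4\right) = 4 \cdot 10 = 40$)
$A{\left(r \right)} = 0$ ($A{\left(r \right)} = \frac{0}{r} = 0$)
$o{\left(g \right)} = 4 + g^{2}$ ($o{\left(g \right)} = 4 + \left(0 + g\right) g = 4 + g g = 4 + g^{2}$)
$\left(o{\left(0 \right)} - 152\right) \left(-15 + L{\left(8 \right)}\right) = \left(\left(4 + 0^{2}\right) - 152\right) \left(-15 + 40\right) = \left(\left(4 + 0\right) - 152\right) 25 = \left(4 - 152\right) 25 = \left(-148\right) 25 = -3700$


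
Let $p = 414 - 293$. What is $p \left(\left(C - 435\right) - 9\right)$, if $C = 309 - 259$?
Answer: $-47674$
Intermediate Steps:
$C = 50$ ($C = 309 - 259 = 50$)
$p = 121$ ($p = 414 - 293 = 121$)
$p \left(\left(C - 435\right) - 9\right) = 121 \left(\left(50 - 435\right) - 9\right) = 121 \left(-385 - 9\right) = 121 \left(-394\right) = -47674$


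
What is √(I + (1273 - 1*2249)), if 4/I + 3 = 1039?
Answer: 3*I*√7274533/259 ≈ 31.241*I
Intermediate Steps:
I = 1/259 (I = 4/(-3 + 1039) = 4/1036 = 4*(1/1036) = 1/259 ≈ 0.0038610)
√(I + (1273 - 1*2249)) = √(1/259 + (1273 - 1*2249)) = √(1/259 + (1273 - 2249)) = √(1/259 - 976) = √(-252783/259) = 3*I*√7274533/259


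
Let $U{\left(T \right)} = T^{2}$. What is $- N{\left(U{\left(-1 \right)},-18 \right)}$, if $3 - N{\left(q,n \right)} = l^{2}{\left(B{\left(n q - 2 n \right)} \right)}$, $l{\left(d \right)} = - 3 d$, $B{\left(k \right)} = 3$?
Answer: $78$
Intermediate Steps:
$N{\left(q,n \right)} = -78$ ($N{\left(q,n \right)} = 3 - \left(\left(-3\right) 3\right)^{2} = 3 - \left(-9\right)^{2} = 3 - 81 = -78$)
$- N{\left(U{\left(-1 \right)},-18 \right)} = \left(-1\right) \left(-78\right) = 78$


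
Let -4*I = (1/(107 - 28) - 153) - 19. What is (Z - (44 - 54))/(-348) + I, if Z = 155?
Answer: 194839/4582 ≈ 42.523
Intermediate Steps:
I = 13587/316 (I = -((1/(107 - 28) - 153) - 19)/4 = -((1/79 - 153) - 19)/4 = -(-12086/79 - 19)/4 = -1/4*(-13587/79) = 13587/316 ≈ 42.997)
(Z - (44 - 54))/(-348) + I = (155 - (44 - 54))/(-348) + 13587/316 = (155 - 1*(-10))*(-1/348) + 13587/316 = (155 + 10)*(-1/348) + 13587/316 = 165*(-1/348) + 13587/316 = -55/116 + 13587/316 = 194839/4582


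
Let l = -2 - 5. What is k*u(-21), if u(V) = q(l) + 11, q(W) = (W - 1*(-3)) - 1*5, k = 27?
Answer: 54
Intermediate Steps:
l = -7
q(W) = -2 + W (q(W) = (W + 3) - 5 = (3 + W) - 5 = -2 + W)
u(V) = 2 (u(V) = (-2 - 7) + 11 = -9 + 11 = 2)
k*u(-21) = 27*2 = 54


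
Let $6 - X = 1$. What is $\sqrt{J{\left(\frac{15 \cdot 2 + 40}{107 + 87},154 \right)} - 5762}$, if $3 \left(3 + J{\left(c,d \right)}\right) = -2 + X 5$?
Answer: $\frac{2 i \sqrt{12954}}{3} \approx 75.877 i$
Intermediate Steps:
$X = 5$ ($X = 6 - 1 = 5$)
$J{\left(c,d \right)} = \frac{14}{3}$ ($J{\left(c,d \right)} = -3 + \frac{-2 + 5 \cdot 5}{3} = -3 + \frac{-2 + 25}{3} = -3 + \frac{1}{3} \cdot 23 = -3 + \frac{23}{3} = \frac{14}{3}$)
$\sqrt{J{\left(\frac{15 \cdot 2 + 40}{107 + 87},154 \right)} - 5762} = \sqrt{\frac{14}{3} - 5762} = \sqrt{- \frac{17272}{3}} = \frac{2 i \sqrt{12954}}{3}$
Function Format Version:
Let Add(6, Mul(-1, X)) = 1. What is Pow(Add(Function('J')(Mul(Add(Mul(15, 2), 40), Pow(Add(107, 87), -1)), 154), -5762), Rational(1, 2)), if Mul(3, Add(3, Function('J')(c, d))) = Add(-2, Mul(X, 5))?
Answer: Mul(Rational(2, 3), I, Pow(12954, Rational(1, 2))) ≈ Mul(75.877, I)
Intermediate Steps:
X = 5 (X = Add(6, Mul(-1, 1)) = Add(6, -1) = 5)
Function('J')(c, d) = Rational(14, 3) (Function('J')(c, d) = Add(-3, Mul(Rational(1, 3), Add(-2, Mul(5, 5)))) = Add(-3, Mul(Rational(1, 3), Add(-2, 25))) = Add(-3, Mul(Rational(1, 3), 23)) = Add(-3, Rational(23, 3)) = Rational(14, 3))
Pow(Add(Function('J')(Mul(Add(Mul(15, 2), 40), Pow(Add(107, 87), -1)), 154), -5762), Rational(1, 2)) = Pow(Add(Rational(14, 3), -5762), Rational(1, 2)) = Pow(Rational(-17272, 3), Rational(1, 2)) = Mul(Rational(2, 3), I, Pow(12954, Rational(1, 2)))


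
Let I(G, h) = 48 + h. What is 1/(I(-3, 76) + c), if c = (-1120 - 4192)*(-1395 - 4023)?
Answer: 1/28780540 ≈ 3.4746e-8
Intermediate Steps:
c = 28780416 (c = -5312*(-5418) = 28780416)
1/(I(-3, 76) + c) = 1/((48 + 76) + 28780416) = 1/(124 + 28780416) = 1/28780540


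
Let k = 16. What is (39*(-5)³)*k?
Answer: -78000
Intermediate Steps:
(39*(-5)³)*k = (39*(-5)³)*16 = (39*(-125))*16 = -4875*16 = -78000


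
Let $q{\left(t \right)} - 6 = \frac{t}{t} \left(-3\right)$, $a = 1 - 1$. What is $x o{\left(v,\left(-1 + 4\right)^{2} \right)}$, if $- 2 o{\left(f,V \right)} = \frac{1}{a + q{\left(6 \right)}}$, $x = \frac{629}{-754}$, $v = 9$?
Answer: $\frac{629}{4524} \approx 0.13904$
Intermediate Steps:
$a = 0$ ($a = 1 - 1 = 0$)
$x = - \frac{629}{754}$ ($x = 629 \left(- \frac{1}{754}\right) = - \frac{629}{754} \approx -0.83422$)
$q{\left(t \right)} = 3$ ($q{\left(t \right)} = 6 + \frac{t}{t} \left(-3\right) = 6 + 1 \left(-3\right) = 6 - 3 = 3$)
$o{\left(f,V \right)} = - \frac{1}{6}$ ($o{\left(f,V \right)} = - \frac{1}{2 \left(0 + 3\right)} = - \frac{1}{2 \cdot 3} = \left(- \frac{1}{2}\right) \frac{1}{3} = - \frac{1}{6}$)
$x o{\left(v,\left(-1 + 4\right)^{2} \right)} = \left(- \frac{629}{754}\right) \left(- \frac{1}{6}\right) = \frac{629}{4524}$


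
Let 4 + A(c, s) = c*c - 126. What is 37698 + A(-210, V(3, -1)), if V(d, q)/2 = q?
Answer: 81668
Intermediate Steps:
V(d, q) = 2*q
A(c, s) = -130 + c**2 (A(c, s) = -4 + (c*c - 126) = -4 + (c**2 - 126) = -4 + (-126 + c**2) = -130 + c**2)
37698 + A(-210, V(3, -1)) = 37698 + (-130 + (-210)**2) = 37698 + (-130 + 44100) = 37698 + 43970 = 81668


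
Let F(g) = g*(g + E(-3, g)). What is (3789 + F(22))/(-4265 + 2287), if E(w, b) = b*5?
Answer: -291/86 ≈ -3.3837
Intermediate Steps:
E(w, b) = 5*b
F(g) = 6*g² (F(g) = g*(g + 5*g) = g*(6*g) = 6*g²)
(3789 + F(22))/(-4265 + 2287) = (3789 + 6*22²)/(-4265 + 2287) = (3789 + 6*484)/(-1978) = (3789 + 2904)*(-1/1978) = 6693*(-1/1978) = -291/86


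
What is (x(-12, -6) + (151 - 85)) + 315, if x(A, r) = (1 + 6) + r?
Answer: 382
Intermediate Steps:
x(A, r) = 7 + r
(x(-12, -6) + (151 - 85)) + 315 = ((7 - 6) + (151 - 85)) + 315 = (1 + 66) + 315 = 67 + 315 = 382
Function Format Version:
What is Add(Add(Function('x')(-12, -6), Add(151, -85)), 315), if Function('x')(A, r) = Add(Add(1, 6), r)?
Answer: 382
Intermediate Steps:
Function('x')(A, r) = Add(7, r)
Add(Add(Function('x')(-12, -6), Add(151, -85)), 315) = Add(Add(Add(7, -6), Add(151, -85)), 315) = Add(Add(1, 66), 315) = Add(67, 315) = 382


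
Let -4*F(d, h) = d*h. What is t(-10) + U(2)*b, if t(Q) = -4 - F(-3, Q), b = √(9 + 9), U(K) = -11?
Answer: 7/2 - 33*√2 ≈ -43.169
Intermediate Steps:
b = 3*√2 (b = √18 = 3*√2 ≈ 4.2426)
F(d, h) = -d*h/4
t(Q) = -4 - 3*Q/4 (t(Q) = -4 - (-1)*(-3)*Q/4 = -4 - 3*Q/4)
t(-10) + U(2)*b = (-4 - ¾*(-10)) - 33*√2 = (-4 + 15/2) - 33*√2 = 7/2 - 33*√2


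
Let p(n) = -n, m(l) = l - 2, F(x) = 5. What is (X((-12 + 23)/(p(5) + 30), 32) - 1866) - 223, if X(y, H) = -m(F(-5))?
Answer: -2092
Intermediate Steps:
m(l) = -2 + l
X(y, H) = -3 (X(y, H) = -(-2 + 5) = -1*3 = -3)
(X((-12 + 23)/(p(5) + 30), 32) - 1866) - 223 = (-3 - 1866) - 223 = -1869 - 223 = -2092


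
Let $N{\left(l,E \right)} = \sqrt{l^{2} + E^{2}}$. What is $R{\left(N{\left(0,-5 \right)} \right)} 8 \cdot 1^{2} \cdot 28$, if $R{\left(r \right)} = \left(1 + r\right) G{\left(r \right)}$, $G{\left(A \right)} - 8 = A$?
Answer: $17472$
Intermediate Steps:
$G{\left(A \right)} = 8 + A$
$N{\left(l,E \right)} = \sqrt{E^{2} + l^{2}}$
$R{\left(r \right)} = \left(1 + r\right) \left(8 + r\right)$
$R{\left(N{\left(0,-5 \right)} \right)} 8 \cdot 1^{2} \cdot 28 = \left(1 + \sqrt{\left(-5\right)^{2} + 0^{2}}\right) \left(8 + \sqrt{\left(-5\right)^{2} + 0^{2}}\right) 8 \cdot 1^{2} \cdot 28 = \left(1 + \sqrt{25 + 0}\right) \left(8 + \sqrt{25 + 0}\right) 8 \cdot 1 \cdot 28 = \left(1 + \sqrt{25}\right) \left(8 + \sqrt{25}\right) 8 \cdot 1 \cdot 28 = \left(1 + 5\right) \left(8 + 5\right) 8 \cdot 1 \cdot 28 = 6 \cdot 13 \cdot 8 \cdot 1 \cdot 28 = 78 \cdot 8 \cdot 1 \cdot 28 = 624 \cdot 1 \cdot 28 = 624 \cdot 28 = 17472$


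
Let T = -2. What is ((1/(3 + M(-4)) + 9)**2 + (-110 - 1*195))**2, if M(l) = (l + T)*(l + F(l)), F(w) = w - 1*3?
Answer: 1134695778841/22667121 ≈ 50059.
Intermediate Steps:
F(w) = -3 + w (F(w) = w - 3 = -3 + w)
M(l) = (-3 + 2*l)*(-2 + l) (M(l) = (l - 2)*(l + (-3 + l)) = (-2 + l)*(-3 + 2*l) = (-3 + 2*l)*(-2 + l))
((1/(3 + M(-4)) + 9)**2 + (-110 - 1*195))**2 = ((1/(3 + (6 - 7*(-4) + 2*(-4)**2)) + 9)**2 + (-110 - 1*195))**2 = ((1/(3 + (6 + 28 + 2*16)) + 9)**2 + (-110 - 195))**2 = ((1/(3 + (6 + 28 + 32)) + 9)**2 - 305)**2 = ((1/(3 + 66) + 9)**2 - 305)**2 = ((1/69 + 9)**2 - 305)**2 = ((622/69)**2 - 305)**2 = (386884/4761 - 305)**2 = (-1065221/4761)**2 = 1134695778841/22667121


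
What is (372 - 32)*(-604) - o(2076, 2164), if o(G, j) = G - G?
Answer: -205360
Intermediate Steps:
o(G, j) = 0
(372 - 32)*(-604) - o(2076, 2164) = (372 - 32)*(-604) - 1*0 = 340*(-604) + 0 = -205360 + 0 = -205360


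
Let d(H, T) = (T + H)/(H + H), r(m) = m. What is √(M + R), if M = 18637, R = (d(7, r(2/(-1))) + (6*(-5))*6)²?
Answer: √9978077/14 ≈ 225.63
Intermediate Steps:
d(H, T) = (H + T)/(2*H) (d(H, T) = (H + T)/((2*H)) = (H + T)*(1/(2*H)) = (H + T)/(2*H))
R = 6325225/196 (R = ((½)*(7 + 2/(-1))/7 + (6*(-5))*6)² = ((½)*(⅐)*(7 + 2*(-1)) - 30*6)² = ((½)*(⅐)*(7 - 2) - 180)² = ((½)*(⅐)*5 - 180)² = (5/14 - 180)² = (-2515/14)² = 6325225/196 ≈ 32272.)
√(M + R) = √(18637 + 6325225/196) = √(9978077/196) = √9978077/14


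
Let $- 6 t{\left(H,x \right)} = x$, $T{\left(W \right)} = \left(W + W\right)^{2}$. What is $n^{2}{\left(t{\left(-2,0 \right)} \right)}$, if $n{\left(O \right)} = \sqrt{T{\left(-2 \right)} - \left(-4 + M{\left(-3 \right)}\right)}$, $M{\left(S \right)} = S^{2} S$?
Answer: $47$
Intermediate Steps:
$T{\left(W \right)} = 4 W^{2}$ ($T{\left(W \right)} = \left(2 W\right)^{2} = 4 W^{2}$)
$M{\left(S \right)} = S^{3}$
$t{\left(H,x \right)} = - \frac{x}{6}$
$n{\left(O \right)} = \sqrt{47}$ ($n{\left(O \right)} = \sqrt{4 \left(-2\right)^{2} + \left(4 - \left(-3\right)^{3}\right)} = \sqrt{4 \cdot 4 + \left(4 - -27\right)} = \sqrt{16 + \left(4 + 27\right)} = \sqrt{16 + 31} = \sqrt{47}$)
$n^{2}{\left(t{\left(-2,0 \right)} \right)} = \left(\sqrt{47}\right)^{2} = 47$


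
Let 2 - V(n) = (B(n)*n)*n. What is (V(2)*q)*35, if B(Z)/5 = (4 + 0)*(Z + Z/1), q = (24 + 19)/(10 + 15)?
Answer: -95718/5 ≈ -19144.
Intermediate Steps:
q = 43/25 ≈ 1.7200
B(Z) = 40*Z (B(Z) = 5*((4 + 0)*(Z + Z/1)) = 5*(4*(Z + Z*1)) = 5*(4*(Z + Z)) = 5*(4*(2*Z)) = 5*(8*Z) = 40*Z)
V(n) = 2 - 40*n**3 (V(n) = 2 - (40*n)*n*n = 2 - 40*n**2*n = 2 - 40*n**3)
(V(2)*q)*35 = ((2 - 40*2**3)*(43/25))*35 = ((2 - 40*8)*(43/25))*35 = ((2 - 320)*(43/25))*35 = -318*43/25*35 = -13674/25*35 = -95718/5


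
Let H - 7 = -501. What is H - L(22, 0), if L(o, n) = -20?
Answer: -474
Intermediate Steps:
H = -494 (H = 7 - 501 = -494)
H - L(22, 0) = -494 - 1*(-20) = -494 + 20 = -474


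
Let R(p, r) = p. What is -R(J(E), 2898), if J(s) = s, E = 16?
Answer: -16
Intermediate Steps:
-R(J(E), 2898) = -1*16 = -16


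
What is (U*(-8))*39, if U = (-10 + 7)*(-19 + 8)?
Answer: -10296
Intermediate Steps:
U = 33 (U = -3*(-11) = 33)
(U*(-8))*39 = (33*(-8))*39 = -264*39 = -10296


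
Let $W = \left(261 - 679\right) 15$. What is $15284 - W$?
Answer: $21554$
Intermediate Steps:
$W = -6270$ ($W = \left(261 - 679\right) 15 = \left(-418\right) 15 = -6270$)
$15284 - W = 15284 - -6270 = 15284 + 6270 = 21554$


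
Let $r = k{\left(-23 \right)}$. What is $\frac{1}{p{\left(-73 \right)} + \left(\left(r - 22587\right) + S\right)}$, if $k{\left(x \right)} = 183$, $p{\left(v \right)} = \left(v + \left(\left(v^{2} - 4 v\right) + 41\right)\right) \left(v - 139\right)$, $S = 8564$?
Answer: $- \frac{1}{1198708} \approx -8.3423 \cdot 10^{-7}$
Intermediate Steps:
$p{\left(v \right)} = \left(-139 + v\right) \left(41 + v^{2} - 3 v\right)$ ($p{\left(v \right)} = \left(v + \left(41 + v^{2} - 4 v\right)\right) \left(-139 + v\right) = \left(41 + v^{2} - 3 v\right) \left(-139 + v\right) = \left(-139 + v\right) \left(41 + v^{2} - 3 v\right)$)
$r = 183$
$\frac{1}{p{\left(-73 \right)} + \left(\left(r - 22587\right) + S\right)} = \frac{1}{\left(-5699 + \left(-73\right)^{3} - 142 \left(-73\right)^{2} + 458 \left(-73\right)\right) + \left(\left(183 - 22587\right) + 8564\right)} = \frac{1}{\left(-5699 - 389017 - 756718 - 33434\right) + \left(-22404 + 8564\right)} = \frac{1}{\left(-5699 - 389017 - 756718 - 33434\right) - 13840} = \frac{1}{-1184868 - 13840} = \frac{1}{-1198708} = - \frac{1}{1198708}$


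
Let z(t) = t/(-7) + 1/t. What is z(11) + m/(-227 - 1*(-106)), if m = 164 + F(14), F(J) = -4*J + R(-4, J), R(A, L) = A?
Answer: -1982/847 ≈ -2.3400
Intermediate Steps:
F(J) = -4 - 4*J (F(J) = -4*J - 4 = -4 - 4*J)
z(t) = 1/t - t/7 (z(t) = t*(-⅐) + 1/t = -t/7 + 1/t = 1/t - t/7)
m = 104 (m = 164 + (-4 - 4*14) = 164 + (-4 - 56) = 164 - 60 = 104)
z(11) + m/(-227 - 1*(-106)) = (1/11 - ⅐*11) + 104/(-227 - 1*(-106)) = (1/11 - 11/7) + 104/(-227 + 106) = -114/77 + 104/(-121) = -114/77 + 104*(-1/121) = -114/77 - 104/121 = -1982/847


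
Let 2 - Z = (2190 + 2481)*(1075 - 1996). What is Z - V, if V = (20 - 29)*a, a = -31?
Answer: 4301714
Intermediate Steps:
Z = 4301993 (Z = 2 - (2190 + 2481)*(1075 - 1996) = 2 - 4671*(-921) = 2 - 1*(-4301991) = 2 + 4301991 = 4301993)
V = 279 (V = (20 - 29)*(-31) = -9*(-31) = 279)
Z - V = 4301993 - 1*279 = 4301993 - 279 = 4301714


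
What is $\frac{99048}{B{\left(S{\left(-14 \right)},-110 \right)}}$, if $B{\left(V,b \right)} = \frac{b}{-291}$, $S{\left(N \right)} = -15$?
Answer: $\frac{14411484}{55} \approx 2.6203 \cdot 10^{5}$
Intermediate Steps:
$B{\left(V,b \right)} = - \frac{b}{291}$ ($B{\left(V,b \right)} = b \left(- \frac{1}{291}\right) = - \frac{b}{291}$)
$\frac{99048}{B{\left(S{\left(-14 \right)},-110 \right)}} = \frac{99048}{\left(- \frac{1}{291}\right) \left(-110\right)} = \frac{99048}{\frac{110}{291}} = 99048 \cdot \frac{291}{110} = \frac{14411484}{55}$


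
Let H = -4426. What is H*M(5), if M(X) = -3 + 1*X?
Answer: -8852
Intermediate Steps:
M(X) = -3 + X
H*M(5) = -4426*(-3 + 5) = -4426*2 = -8852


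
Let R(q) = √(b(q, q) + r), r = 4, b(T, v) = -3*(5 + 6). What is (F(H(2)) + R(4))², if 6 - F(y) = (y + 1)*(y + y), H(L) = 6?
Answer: (78 - I*√29)² ≈ 6055.0 - 840.09*I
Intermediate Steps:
b(T, v) = -33 (b(T, v) = -3*11 = -33)
F(y) = 6 - 2*y*(1 + y) (F(y) = 6 - (y + 1)*(y + y) = 6 - (1 + y)*2*y = 6 - 2*y*(1 + y))
R(q) = I*√29 (R(q) = √(-33 + 4) = √(-29) = I*√29)
(F(H(2)) + R(4))² = ((6 - 2*6 - 2*6²) + I*√29)² = ((6 - 12 - 2*36) + I*√29)² = ((6 - 12 - 72) + I*√29)² = (-78 + I*√29)²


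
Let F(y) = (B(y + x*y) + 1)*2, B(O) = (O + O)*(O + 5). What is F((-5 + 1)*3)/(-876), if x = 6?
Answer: -13273/438 ≈ -30.304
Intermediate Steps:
B(O) = 2*O*(5 + O) (B(O) = (2*O)*(5 + O) = 2*O*(5 + O))
F(y) = 2 + 28*y*(5 + 7*y) (F(y) = (2*(y + 6*y)*(5 + (y + 6*y)) + 1)*2 = (2*(7*y)*(5 + 7*y) + 1)*2 = (14*y*(5 + 7*y) + 1)*2 = (1 + 14*y*(5 + 7*y))*2 = 2 + 28*y*(5 + 7*y))
F((-5 + 1)*3)/(-876) = (2 + 140*((-5 + 1)*3) + 196*((-5 + 1)*3)²)/(-876) = (2 + 140*(-4*3) + 196*(-4*3)²)*(-1/876) = (2 + 140*(-12) + 196*(-12)²)*(-1/876) = (2 - 1680 + 196*144)*(-1/876) = (2 - 1680 + 28224)*(-1/876) = 26546*(-1/876) = -13273/438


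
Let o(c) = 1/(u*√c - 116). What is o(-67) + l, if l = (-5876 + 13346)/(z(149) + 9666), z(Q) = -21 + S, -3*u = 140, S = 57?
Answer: 148668361/193272464 + 105*I*√67/358576 ≈ 0.76922 + 0.0023969*I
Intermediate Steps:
u = -140/3 (u = -⅓*140 = -140/3 ≈ -46.667)
z(Q) = 36 (z(Q) = -21 + 57 = 36)
o(c) = 1/(-116 - 140*√c/3) (o(c) = 1/(-140*√c/3 - 116) = 1/(-116 - 140*√c/3))
l = 415/539 (l = (-5876 + 13346)/(36 + 9666) = 7470/9702 = 7470*(1/9702) = 415/539 ≈ 0.76994)
o(-67) + l = -3/(348 + 140*√(-67)) + 415/539 = -3/(348 + 140*(I*√67)) + 415/539 = -3/(348 + 140*I*√67) + 415/539 = 415/539 - 3/(348 + 140*I*√67)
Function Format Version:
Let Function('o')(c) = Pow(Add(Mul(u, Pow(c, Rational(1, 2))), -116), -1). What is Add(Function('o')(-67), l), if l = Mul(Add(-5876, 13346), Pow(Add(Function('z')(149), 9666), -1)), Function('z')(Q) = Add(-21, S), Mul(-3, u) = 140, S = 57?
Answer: Add(Rational(148668361, 193272464), Mul(Rational(105, 358576), I, Pow(67, Rational(1, 2)))) ≈ Add(0.76922, Mul(0.0023969, I))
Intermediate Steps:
u = Rational(-140, 3) (u = Mul(Rational(-1, 3), 140) = Rational(-140, 3) ≈ -46.667)
Function('z')(Q) = 36 (Function('z')(Q) = Add(-21, 57) = 36)
Function('o')(c) = Pow(Add(-116, Mul(Rational(-140, 3), Pow(c, Rational(1, 2)))), -1) (Function('o')(c) = Pow(Add(Mul(Rational(-140, 3), Pow(c, Rational(1, 2))), -116), -1) = Pow(Add(-116, Mul(Rational(-140, 3), Pow(c, Rational(1, 2)))), -1))
l = Rational(415, 539) (l = Mul(Add(-5876, 13346), Pow(Add(36, 9666), -1)) = Mul(7470, Pow(9702, -1)) = Mul(7470, Rational(1, 9702)) = Rational(415, 539) ≈ 0.76994)
Add(Function('o')(-67), l) = Add(Mul(-3, Pow(Add(348, Mul(140, Pow(-67, Rational(1, 2)))), -1)), Rational(415, 539)) = Add(Mul(-3, Pow(Add(348, Mul(140, Mul(I, Pow(67, Rational(1, 2))))), -1)), Rational(415, 539)) = Add(Mul(-3, Pow(Add(348, Mul(140, I, Pow(67, Rational(1, 2)))), -1)), Rational(415, 539)) = Add(Rational(415, 539), Mul(-3, Pow(Add(348, Mul(140, I, Pow(67, Rational(1, 2)))), -1)))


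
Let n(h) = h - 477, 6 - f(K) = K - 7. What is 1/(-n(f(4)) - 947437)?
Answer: -1/946969 ≈ -1.0560e-6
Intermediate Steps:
f(K) = 13 - K (f(K) = 6 - (K - 7) = 6 - (-7 + K) = 6 + (7 - K) = 13 - K)
n(h) = -477 + h
1/(-n(f(4)) - 947437) = 1/(-(-477 + (13 - 1*4)) - 947437) = 1/(-(-477 + (13 - 4)) - 947437) = 1/(-(-477 + 9) - 947437) = 1/(-1*(-468) - 947437) = 1/(468 - 947437) = 1/(-946969) = -1/946969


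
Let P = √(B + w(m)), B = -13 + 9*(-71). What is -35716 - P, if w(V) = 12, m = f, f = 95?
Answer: -35716 - 8*I*√10 ≈ -35716.0 - 25.298*I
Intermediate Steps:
m = 95
B = -652 (B = -13 - 639 = -652)
P = 8*I*√10 (P = √(-652 + 12) = √(-640) = 8*I*√10 ≈ 25.298*I)
-35716 - P = -35716 - 8*I*√10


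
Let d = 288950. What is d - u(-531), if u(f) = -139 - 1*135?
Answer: 289224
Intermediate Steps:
u(f) = -274 (u(f) = -139 - 135 = -274)
d - u(-531) = 288950 - 1*(-274) = 288950 + 274 = 289224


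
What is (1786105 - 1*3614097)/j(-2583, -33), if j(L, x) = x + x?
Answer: 913996/33 ≈ 27697.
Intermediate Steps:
j(L, x) = 2*x
(1786105 - 1*3614097)/j(-2583, -33) = (1786105 - 1*3614097)/((2*(-33))) = (1786105 - 3614097)/(-66) = -1827992*(-1/66) = 913996/33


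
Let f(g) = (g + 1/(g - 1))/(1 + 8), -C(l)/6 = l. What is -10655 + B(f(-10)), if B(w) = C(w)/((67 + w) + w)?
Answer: -22769513/2137 ≈ -10655.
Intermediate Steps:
C(l) = -6*l
f(g) = g/9 + 1/(9*(-1 + g)) (f(g) = (g + 1/(-1 + g))/9 = (g + 1/(-1 + g))*(1/9) = g/9 + 1/(9*(-1 + g)))
B(w) = -6*w/(67 + 2*w) (B(w) = (-6*w)/((67 + w) + w) = (-6*w)/(67 + 2*w) = -6*w/(67 + 2*w))
-10655 + B(f(-10)) = -10655 - 6*(1 + (-10)**2 - 1*(-10))/(9*(-1 - 10))/(67 + 2*((1 + (-10)**2 - 1*(-10))/(9*(-1 - 10)))) = -10655 - 6*(1/9)*(1 + 100 + 10)/(-11)/(67 + 2*((1/9)*(1 + 100 + 10)/(-11))) = -10655 - 6*(1/9)*(-1/11)*111/(67 + 2*((1/9)*(-1/11)*111)) = -10655 - 6*(-37/33)/(67 + 2*(-37/33)) = -10655 - 6*(-37/33)/(67 - 74/33) = -10655 - 6*(-37/33)/2137/33 = -10655 - 6*(-37/33)*33/2137 = -10655 + 222/2137 = -22769513/2137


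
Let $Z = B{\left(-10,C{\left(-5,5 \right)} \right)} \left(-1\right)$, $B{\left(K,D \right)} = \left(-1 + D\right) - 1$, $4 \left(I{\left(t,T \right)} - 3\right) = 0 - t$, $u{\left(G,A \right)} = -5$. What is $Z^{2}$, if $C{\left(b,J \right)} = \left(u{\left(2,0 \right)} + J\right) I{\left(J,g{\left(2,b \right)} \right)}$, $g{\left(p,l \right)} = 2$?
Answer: $4$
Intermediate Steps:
$I{\left(t,T \right)} = 3 - \frac{t}{4}$ ($I{\left(t,T \right)} = 3 + \frac{0 - t}{4} = 3 + \frac{\left(-1\right) t}{4} = 3 - \frac{t}{4}$)
$C{\left(b,J \right)} = \left(-5 + J\right) \left(3 - \frac{J}{4}\right)$
$B{\left(K,D \right)} = -2 + D$
$Z = 2$ ($Z = \left(-2 - \frac{\left(-12 + 5\right) \left(-5 + 5\right)}{4}\right) \left(-1\right) = \left(-2 - \left(- \frac{7}{4}\right) 0\right) \left(-1\right) = \left(-2 + 0\right) \left(-1\right) = \left(-2\right) \left(-1\right) = 2$)
$Z^{2} = 2^{2} = 4$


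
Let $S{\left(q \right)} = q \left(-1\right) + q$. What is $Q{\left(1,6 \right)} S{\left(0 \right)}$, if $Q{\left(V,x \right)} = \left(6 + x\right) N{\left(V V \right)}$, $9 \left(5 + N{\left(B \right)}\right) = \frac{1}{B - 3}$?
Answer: $0$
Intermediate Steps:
$S{\left(q \right)} = 0$ ($S{\left(q \right)} = - q + q = 0$)
$N{\left(B \right)} = -5 + \frac{1}{9 \left(-3 + B\right)}$ ($N{\left(B \right)} = -5 + \frac{1}{9 \left(B - 3\right)} = -5 + \frac{1}{9 \left(-3 + B\right)}$)
$Q{\left(V,x \right)} = \frac{\left(6 + x\right) \left(136 - 45 V^{2}\right)}{9 \left(-3 + V^{2}\right)}$ ($Q{\left(V,x \right)} = \left(6 + x\right) \frac{136 - 45 V V}{9 \left(-3 + V V\right)} = \left(6 + x\right) \frac{136 - 45 V^{2}}{9 \left(-3 + V^{2}\right)} = \frac{\left(6 + x\right) \left(136 - 45 V^{2}\right)}{9 \left(-3 + V^{2}\right)}$)
$Q{\left(1,6 \right)} S{\left(0 \right)} = - \frac{\left(-136 + 45 \cdot 1^{2}\right) \left(6 + 6\right)}{-27 + 9 \cdot 1^{2}} \cdot 0 = \left(-1\right) \frac{1}{-27 + 9 \cdot 1} \left(-136 + 45 \cdot 1\right) 12 \cdot 0 = \left(-1\right) \frac{1}{-27 + 9} \left(-136 + 45\right) 12 \cdot 0 = \left(-1\right) \frac{1}{-18} \left(-91\right) 12 \cdot 0 = \left(-1\right) \left(- \frac{1}{18}\right) \left(-91\right) 12 \cdot 0 = \left(- \frac{182}{3}\right) 0 = 0$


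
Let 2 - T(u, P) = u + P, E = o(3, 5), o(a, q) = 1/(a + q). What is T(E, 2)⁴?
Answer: 1/4096 ≈ 0.00024414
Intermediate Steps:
E = ⅛ (E = 1/(3 + 5) = 1/8 = ⅛ ≈ 0.12500)
T(u, P) = 2 - P - u (T(u, P) = 2 - (u + P) = 2 - (P + u) = 2 + (-P - u) = 2 - P - u)
T(E, 2)⁴ = (2 - 1*2 - 1*⅛)⁴ = (2 - 2 - ⅛)⁴ = (-⅛)⁴ = 1/4096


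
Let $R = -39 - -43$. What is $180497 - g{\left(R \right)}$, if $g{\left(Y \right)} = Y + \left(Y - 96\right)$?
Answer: $180585$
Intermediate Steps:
$R = 4$ ($R = -39 + 43 = 4$)
$g{\left(Y \right)} = -96 + 2 Y$ ($g{\left(Y \right)} = Y + \left(Y - 96\right) = Y + \left(-96 + Y\right) = -96 + 2 Y$)
$180497 - g{\left(R \right)} = 180497 - \left(-96 + 2 \cdot 4\right) = 180497 - \left(-96 + 8\right) = 180497 - -88 = 180497 + 88 = 180585$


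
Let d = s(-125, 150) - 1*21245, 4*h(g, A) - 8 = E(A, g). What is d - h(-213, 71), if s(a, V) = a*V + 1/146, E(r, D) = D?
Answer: -11663573/292 ≈ -39944.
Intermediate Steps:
h(g, A) = 2 + g/4
s(a, V) = 1/146 + V*a (s(a, V) = V*a + 1/146 = 1/146 + V*a)
d = -5839269/146 (d = (1/146 + 150*(-125)) - 1*21245 = (1/146 - 18750) - 21245 = -2737499/146 - 21245 = -5839269/146 ≈ -39995.)
d - h(-213, 71) = -5839269/146 - (2 + (1/4)*(-213)) = -5839269/146 - (2 - 213/4) = -5839269/146 - 1*(-205/4) = -5839269/146 + 205/4 = -11663573/292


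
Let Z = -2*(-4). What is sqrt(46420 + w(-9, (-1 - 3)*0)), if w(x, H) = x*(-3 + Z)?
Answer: 5*sqrt(1855) ≈ 215.35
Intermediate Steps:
Z = 8
w(x, H) = 5*x (w(x, H) = x*(-3 + 8) = x*5 = 5*x)
sqrt(46420 + w(-9, (-1 - 3)*0)) = sqrt(46420 + 5*(-9)) = sqrt(46420 - 45) = sqrt(46375) = 5*sqrt(1855)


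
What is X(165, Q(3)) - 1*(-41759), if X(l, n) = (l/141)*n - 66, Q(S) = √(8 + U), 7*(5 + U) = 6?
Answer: 41693 + 165*√21/329 ≈ 41695.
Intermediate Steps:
U = -29/7 (U = -5 + (⅐)*6 = -5 + 6/7 = -29/7 ≈ -4.1429)
Q(S) = 3*√21/7 (Q(S) = √(8 - 29/7) = √(27/7) = 3*√21/7)
X(l, n) = -66 + l*n/141 (X(l, n) = (l*(1/141))*n - 66 = (l/141)*n - 66 = l*n/141 - 66 = -66 + l*n/141)
X(165, Q(3)) - 1*(-41759) = (-66 + (1/141)*165*(3*√21/7)) - 1*(-41759) = (-66 + 165*√21/329) + 41759 = 41693 + 165*√21/329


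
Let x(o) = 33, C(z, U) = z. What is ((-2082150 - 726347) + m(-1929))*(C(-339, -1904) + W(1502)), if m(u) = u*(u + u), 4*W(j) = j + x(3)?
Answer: 829411715/4 ≈ 2.0735e+8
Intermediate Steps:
W(j) = 33/4 + j/4 (W(j) = (j + 33)/4 = (33 + j)/4 = 33/4 + j/4)
m(u) = 2*u² (m(u) = u*(2*u) = 2*u²)
((-2082150 - 726347) + m(-1929))*(C(-339, -1904) + W(1502)) = ((-2082150 - 726347) + 2*(-1929)²)*(-339 + (33/4 + (¼)*1502)) = (-2808497 + 2*3721041)*(-339 + (33/4 + 751/2)) = (-2808497 + 7442082)*(-339 + 1535/4) = 4633585*(179/4) = 829411715/4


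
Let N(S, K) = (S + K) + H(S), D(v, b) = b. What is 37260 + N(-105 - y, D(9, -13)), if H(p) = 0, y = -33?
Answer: 37175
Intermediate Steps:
N(S, K) = K + S (N(S, K) = (S + K) + 0 = (K + S) + 0 = K + S)
37260 + N(-105 - y, D(9, -13)) = 37260 + (-13 + (-105 - 1*(-33))) = 37260 + (-13 + (-105 + 33)) = 37260 + (-13 - 72) = 37260 - 85 = 37175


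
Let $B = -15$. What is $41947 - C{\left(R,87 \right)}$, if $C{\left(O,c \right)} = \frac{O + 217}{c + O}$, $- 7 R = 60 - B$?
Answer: $\frac{11199127}{267} \approx 41944.0$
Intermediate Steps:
$R = - \frac{75}{7}$ ($R = - \frac{60 - -15}{7} = - \frac{60 + 15}{7} = \left(- \frac{1}{7}\right) 75 = - \frac{75}{7} \approx -10.714$)
$C{\left(O,c \right)} = \frac{217 + O}{O + c}$
$41947 - C{\left(R,87 \right)} = 41947 - \frac{217 - \frac{75}{7}}{- \frac{75}{7} + 87} = 41947 - \frac{1}{\frac{534}{7}} \cdot \frac{1444}{7} = 41947 - \frac{7}{534} \cdot \frac{1444}{7} = 41947 - \frac{722}{267} = \frac{11199127}{267}$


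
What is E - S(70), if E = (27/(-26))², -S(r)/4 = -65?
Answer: -175031/676 ≈ -258.92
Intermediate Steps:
S(r) = 260 (S(r) = -4*(-65) = 260)
E = 729/676 (E = (27*(-1/26))² = (-27/26)² = 729/676 ≈ 1.0784)
E - S(70) = 729/676 - 1*260 = 729/676 - 260 = -175031/676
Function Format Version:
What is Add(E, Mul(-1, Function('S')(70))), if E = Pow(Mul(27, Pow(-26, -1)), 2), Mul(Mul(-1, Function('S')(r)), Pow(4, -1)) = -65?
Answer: Rational(-175031, 676) ≈ -258.92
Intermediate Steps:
Function('S')(r) = 260 (Function('S')(r) = Mul(-4, -65) = 260)
E = Rational(729, 676) (E = Pow(Mul(27, Rational(-1, 26)), 2) = Pow(Rational(-27, 26), 2) = Rational(729, 676) ≈ 1.0784)
Add(E, Mul(-1, Function('S')(70))) = Add(Rational(729, 676), Mul(-1, 260)) = Add(Rational(729, 676), -260) = Rational(-175031, 676)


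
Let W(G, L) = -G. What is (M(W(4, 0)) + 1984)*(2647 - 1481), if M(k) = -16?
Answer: 2294688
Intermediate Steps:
(M(W(4, 0)) + 1984)*(2647 - 1481) = (-16 + 1984)*(2647 - 1481) = 1968*1166 = 2294688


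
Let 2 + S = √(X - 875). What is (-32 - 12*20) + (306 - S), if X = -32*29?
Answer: 36 - I*√1803 ≈ 36.0 - 42.462*I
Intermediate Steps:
X = -928
S = -2 + I*√1803 (S = -2 + √(-928 - 875) = -2 + √(-1803) = -2 + I*√1803 ≈ -2.0 + 42.462*I)
(-32 - 12*20) + (306 - S) = (-32 - 12*20) + (306 - (-2 + I*√1803)) = (-32 - 240) + (306 + (2 - I*√1803)) = -272 + (308 - I*√1803) = 36 - I*√1803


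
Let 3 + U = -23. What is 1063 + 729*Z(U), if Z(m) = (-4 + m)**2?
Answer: 657163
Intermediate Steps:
U = -26 (U = -3 - 23 = -26)
1063 + 729*Z(U) = 1063 + 729*(-4 - 26)**2 = 1063 + 729*(-30)**2 = 1063 + 729*900 = 1063 + 656100 = 657163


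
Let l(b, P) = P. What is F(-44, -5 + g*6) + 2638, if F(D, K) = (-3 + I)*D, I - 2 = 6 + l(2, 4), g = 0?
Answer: 2242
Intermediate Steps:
I = 12 (I = 2 + (6 + 4) = 2 + 10 = 12)
F(D, K) = 9*D (F(D, K) = (-3 + 12)*D = 9*D)
F(-44, -5 + g*6) + 2638 = 9*(-44) + 2638 = -396 + 2638 = 2242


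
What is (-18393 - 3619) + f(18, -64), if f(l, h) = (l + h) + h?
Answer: -22122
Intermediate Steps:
f(l, h) = l + 2*h (f(l, h) = (h + l) + h = l + 2*h)
(-18393 - 3619) + f(18, -64) = (-18393 - 3619) + (18 + 2*(-64)) = -22012 + (18 - 128) = -22012 - 110 = -22122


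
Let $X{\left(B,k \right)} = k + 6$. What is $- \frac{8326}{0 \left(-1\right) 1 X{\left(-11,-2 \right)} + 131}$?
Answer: $- \frac{8326}{131} \approx -63.557$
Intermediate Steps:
$X{\left(B,k \right)} = 6 + k$
$- \frac{8326}{0 \left(-1\right) 1 X{\left(-11,-2 \right)} + 131} = - \frac{8326}{0 \left(-1\right) 1 \left(6 - 2\right) + 131} = - \frac{8326}{0 \cdot 1 \cdot 4 + 131} = - \frac{8326}{0 \cdot 4 + 131} = - \frac{8326}{0 + 131} = - \frac{8326}{131}$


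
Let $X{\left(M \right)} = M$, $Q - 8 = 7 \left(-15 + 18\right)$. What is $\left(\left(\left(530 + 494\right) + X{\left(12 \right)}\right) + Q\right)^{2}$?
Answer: $1134225$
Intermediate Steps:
$Q = 29$ ($Q = 8 + 7 \left(-15 + 18\right) = 8 + 7 \cdot 3 = 8 + 21 = 29$)
$\left(\left(\left(530 + 494\right) + X{\left(12 \right)}\right) + Q\right)^{2} = \left(\left(\left(530 + 494\right) + 12\right) + 29\right)^{2} = \left(\left(1024 + 12\right) + 29\right)^{2} = \left(1036 + 29\right)^{2} = 1065^{2} = 1134225$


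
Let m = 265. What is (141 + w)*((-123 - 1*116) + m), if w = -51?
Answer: 2340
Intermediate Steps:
(141 + w)*((-123 - 1*116) + m) = (141 - 51)*((-123 - 1*116) + 265) = 90*((-123 - 116) + 265) = 90*(-239 + 265) = 90*26 = 2340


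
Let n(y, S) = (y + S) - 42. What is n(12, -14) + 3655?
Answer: 3611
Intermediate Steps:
n(y, S) = -42 + S + y (n(y, S) = (S + y) - 42 = -42 + S + y)
n(12, -14) + 3655 = (-42 - 14 + 12) + 3655 = -44 + 3655 = 3611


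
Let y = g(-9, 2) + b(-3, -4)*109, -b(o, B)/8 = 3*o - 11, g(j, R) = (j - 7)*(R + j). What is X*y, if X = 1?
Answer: 17552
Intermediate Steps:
g(j, R) = (-7 + j)*(R + j)
b(o, B) = 88 - 24*o (b(o, B) = -8*(3*o - 11) = -8*(-11 + 3*o) = 88 - 24*o)
y = 17552 (y = ((-9)² - 7*2 - 7*(-9) + 2*(-9)) + (88 - 24*(-3))*109 = (81 - 14 + 63 - 18) + (88 + 72)*109 = 112 + 160*109 = 112 + 17440 = 17552)
X*y = 1*17552 = 17552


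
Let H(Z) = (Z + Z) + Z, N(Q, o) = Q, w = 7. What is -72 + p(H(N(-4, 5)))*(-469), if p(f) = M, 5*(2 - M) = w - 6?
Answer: -4581/5 ≈ -916.20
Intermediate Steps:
H(Z) = 3*Z (H(Z) = 2*Z + Z = 3*Z)
M = 9/5 (M = 2 - (7 - 6)/5 = 2 - 1/5*1 = 2 - 1/5 = 9/5 ≈ 1.8000)
p(f) = 9/5
-72 + p(H(N(-4, 5)))*(-469) = -72 + (9/5)*(-469) = -72 - 4221/5 = -4581/5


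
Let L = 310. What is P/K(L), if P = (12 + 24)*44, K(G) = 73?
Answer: 1584/73 ≈ 21.699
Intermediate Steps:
P = 1584 (P = 36*44 = 1584)
P/K(L) = 1584/73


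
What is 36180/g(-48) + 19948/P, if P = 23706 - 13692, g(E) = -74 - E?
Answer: -90446968/65091 ≈ -1389.5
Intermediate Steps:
P = 10014
36180/g(-48) + 19948/P = 36180/(-74 - 1*(-48)) + 19948/10014 = 36180/(-74 + 48) + 19948*(1/10014) = 36180/(-26) + 9974/5007 = 36180*(-1/26) + 9974/5007 = -18090/13 + 9974/5007 = -90446968/65091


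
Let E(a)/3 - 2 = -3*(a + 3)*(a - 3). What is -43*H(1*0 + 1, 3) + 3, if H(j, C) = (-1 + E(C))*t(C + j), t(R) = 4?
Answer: -857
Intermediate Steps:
E(a) = 6 - 9*(-3 + a)*(3 + a) (E(a) = 6 + 3*(-3*(a + 3)*(a - 3)) = 6 + 3*(-3*(3 + a)*(-3 + a)) = 6 + 3*(-3*(-3 + a)*(3 + a)) = 6 - 9*(-3 + a)*(3 + a))
H(j, C) = 344 - 36*C² (H(j, C) = (-1 + (87 - 9*C²))*4 = (86 - 9*C²)*4 = 344 - 36*C²)
-43*H(1*0 + 1, 3) + 3 = -43*(344 - 36*3²) + 3 = -43*(344 - 36*9) + 3 = -43*(344 - 324) + 3 = -43*20 + 3 = -860 + 3 = -857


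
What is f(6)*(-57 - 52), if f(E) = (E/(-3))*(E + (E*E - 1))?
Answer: 8938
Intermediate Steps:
f(E) = -E*(-1 + E + E²)/3 (f(E) = (E*(-⅓))*(E + (E² - 1)) = (-E/3)*(E + (-1 + E²)) = (-E/3)*(-1 + E + E²) = -E*(-1 + E + E²)/3)
f(6)*(-57 - 52) = ((⅓)*6*(1 - 1*6 - 1*6²))*(-57 - 52) = ((⅓)*6*(1 - 6 - 1*36))*(-109) = ((⅓)*6*(1 - 6 - 36))*(-109) = ((⅓)*6*(-41))*(-109) = -82*(-109) = 8938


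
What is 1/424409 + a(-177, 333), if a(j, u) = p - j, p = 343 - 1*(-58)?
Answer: 245308403/424409 ≈ 578.00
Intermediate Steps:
p = 401 (p = 343 + 58 = 401)
a(j, u) = 401 - j
1/424409 + a(-177, 333) = 1/424409 + (401 - 1*(-177)) = 1/424409 + (401 + 177) = 1/424409 + 578 = 245308403/424409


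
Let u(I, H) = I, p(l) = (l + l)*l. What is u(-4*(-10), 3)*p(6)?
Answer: 2880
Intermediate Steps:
p(l) = 2*l² (p(l) = (2*l)*l = 2*l²)
u(-4*(-10), 3)*p(6) = (-4*(-10))*(2*6²) = 40*(2*36) = 40*72 = 2880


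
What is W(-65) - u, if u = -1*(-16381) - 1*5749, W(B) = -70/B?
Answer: -138202/13 ≈ -10631.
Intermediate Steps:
u = 10632 (u = 16381 - 5749 = 10632)
W(-65) - u = -70/(-65) - 1*10632 = -70*(-1/65) - 10632 = 14/13 - 10632 = -138202/13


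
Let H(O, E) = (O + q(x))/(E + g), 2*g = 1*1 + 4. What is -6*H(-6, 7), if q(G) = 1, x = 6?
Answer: 60/19 ≈ 3.1579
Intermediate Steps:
g = 5/2 (g = (1*1 + 4)/2 = (1 + 4)/2 = (1/2)*5 = 5/2 ≈ 2.5000)
H(O, E) = (1 + O)/(5/2 + E) (H(O, E) = (O + 1)/(E + 5/2) = (1 + O)/(5/2 + E))
-6*H(-6, 7) = -12*(1 - 6)/(5 + 2*7) = -12*(-5)/(5 + 14) = -12*(-5)/19 = -6*(-10/19) = 60/19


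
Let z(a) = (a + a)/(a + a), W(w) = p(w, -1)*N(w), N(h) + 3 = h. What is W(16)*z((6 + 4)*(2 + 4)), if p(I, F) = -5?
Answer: -65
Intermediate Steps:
N(h) = -3 + h
W(w) = 15 - 5*w (W(w) = -5*(-3 + w) = 15 - 5*w)
z(a) = 1 (z(a) = (2*a)/((2*a)) = (2*a)*(1/(2*a)) = 1)
W(16)*z((6 + 4)*(2 + 4)) = (15 - 5*16)*1 = (15 - 80)*1 = -65*1 = -65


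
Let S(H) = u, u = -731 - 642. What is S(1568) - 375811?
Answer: -377184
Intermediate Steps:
u = -1373
S(H) = -1373
S(1568) - 375811 = -1373 - 375811 = -377184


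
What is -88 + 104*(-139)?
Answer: -14544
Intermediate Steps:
-88 + 104*(-139) = -88 - 14456 = -14544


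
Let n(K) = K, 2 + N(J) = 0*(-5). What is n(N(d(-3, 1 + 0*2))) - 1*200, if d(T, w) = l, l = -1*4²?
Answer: -202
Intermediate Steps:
l = -16 (l = -1*16 = -16)
d(T, w) = -16
N(J) = -2 (N(J) = -2 + 0*(-5) = -2 + 0 = -2)
n(N(d(-3, 1 + 0*2))) - 1*200 = -2 - 1*200 = -2 - 200 = -202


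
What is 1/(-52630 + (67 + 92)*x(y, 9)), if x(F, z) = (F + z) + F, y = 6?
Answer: -1/49291 ≈ -2.0288e-5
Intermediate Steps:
x(F, z) = z + 2*F
1/(-52630 + (67 + 92)*x(y, 9)) = 1/(-52630 + (67 + 92)*(9 + 2*6)) = 1/(-52630 + 159*(9 + 12)) = 1/(-52630 + 159*21) = 1/(-52630 + 3339) = 1/(-49291) = -1/49291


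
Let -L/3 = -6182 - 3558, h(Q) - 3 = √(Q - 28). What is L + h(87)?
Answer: 29223 + √59 ≈ 29231.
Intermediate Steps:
h(Q) = 3 + √(-28 + Q) (h(Q) = 3 + √(Q - 28) = 3 + √(-28 + Q))
L = 29220 (L = -3*(-6182 - 3558) = -3*(-9740) = 29220)
L + h(87) = 29220 + (3 + √(-28 + 87)) = 29220 + (3 + √59) = 29223 + √59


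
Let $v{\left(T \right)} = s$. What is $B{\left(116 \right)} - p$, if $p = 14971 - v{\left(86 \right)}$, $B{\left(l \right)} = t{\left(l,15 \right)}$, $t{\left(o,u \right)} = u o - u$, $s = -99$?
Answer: $-13345$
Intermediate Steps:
$v{\left(T \right)} = -99$
$t{\left(o,u \right)} = - u + o u$ ($t{\left(o,u \right)} = o u - u = - u + o u$)
$B{\left(l \right)} = -15 + 15 l$ ($B{\left(l \right)} = 15 \left(-1 + l\right) = -15 + 15 l$)
$p = 15070$ ($p = 14971 - -99 = 14971 + 99 = 15070$)
$B{\left(116 \right)} - p = \left(-15 + 15 \cdot 116\right) - 15070 = \left(-15 + 1740\right) - 15070 = 1725 - 15070 = -13345$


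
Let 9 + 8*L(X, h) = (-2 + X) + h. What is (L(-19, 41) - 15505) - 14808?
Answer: -242493/8 ≈ -30312.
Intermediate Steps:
L(X, h) = -11/8 + X/8 + h/8 (L(X, h) = -9/8 + ((-2 + X) + h)/8 = -9/8 + (-2 + X + h)/8 = -9/8 + (-¼ + X/8 + h/8) = -11/8 + X/8 + h/8)
(L(-19, 41) - 15505) - 14808 = ((-11/8 + (⅛)*(-19) + (⅛)*41) - 15505) - 14808 = ((-11/8 - 19/8 + 41/8) - 15505) - 14808 = (11/8 - 15505) - 14808 = -124029/8 - 14808 = -242493/8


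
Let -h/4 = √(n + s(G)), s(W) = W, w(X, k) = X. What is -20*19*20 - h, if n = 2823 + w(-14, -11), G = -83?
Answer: -7600 + 4*√2726 ≈ -7391.2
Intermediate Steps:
n = 2809 (n = 2823 - 14 = 2809)
h = -4*√2726 (h = -4*√(2809 - 83) = -4*√2726 ≈ -208.84)
-20*19*20 - h = -20*19*20 - (-4)*√2726 = -380*20 + 4*√2726 = -7600 + 4*√2726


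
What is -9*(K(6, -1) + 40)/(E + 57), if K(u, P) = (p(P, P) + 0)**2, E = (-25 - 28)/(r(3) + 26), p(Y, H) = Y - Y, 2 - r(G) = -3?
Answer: -5580/857 ≈ -6.5111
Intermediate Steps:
r(G) = 5 (r(G) = 2 - 1*(-3) = 2 + 3 = 5)
p(Y, H) = 0
E = -53/31 (E = (-25 - 28)/(5 + 26) = -53/31 ≈ -1.7097)
K(u, P) = 0 (K(u, P) = (0 + 0)**2 = 0**2 = 0)
-9*(K(6, -1) + 40)/(E + 57) = -9*(0 + 40)/(-53/31 + 57) = -360/1714/31 = -360*31/1714 = -9*620/857 = -5580/857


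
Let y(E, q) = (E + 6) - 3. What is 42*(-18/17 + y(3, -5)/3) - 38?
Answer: 26/17 ≈ 1.5294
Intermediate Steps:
y(E, q) = 3 + E (y(E, q) = (6 + E) - 3 = 3 + E)
42*(-18/17 + y(3, -5)/3) - 38 = 42*(-18/17 + (3 + 3)/3) - 38 = 42*(-18*1/17 + 6*(1/3)) - 38 = 42*(-18/17 + 2) - 38 = 42*(16/17) - 38 = 672/17 - 38 = 26/17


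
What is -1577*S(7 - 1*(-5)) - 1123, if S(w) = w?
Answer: -20047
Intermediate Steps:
-1577*S(7 - 1*(-5)) - 1123 = -1577*(7 - 1*(-5)) - 1123 = -1577*(7 + 5) - 1123 = -1577*12 - 1123 = -18924 - 1123 = -20047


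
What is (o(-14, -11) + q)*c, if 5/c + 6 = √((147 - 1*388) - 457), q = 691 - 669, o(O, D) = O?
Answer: -120/367 - 20*I*√698/367 ≈ -0.32698 - 1.4398*I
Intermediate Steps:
q = 22
c = 5/(-6 + I*√698) (c = 5/(-6 + √((147 - 1*388) - 457)) = 5/(-6 + √((147 - 388) - 457)) = 5/(-6 + √(-241 - 457)) = 5/(-6 + √(-698)) = 5/(-6 + I*√698) ≈ -0.040872 - 0.17997*I)
(o(-14, -11) + q)*c = (-14 + 22)*(-15/367 - 5*I*√698/734) = 8*(-15/367 - 5*I*√698/734) = -120/367 - 20*I*√698/367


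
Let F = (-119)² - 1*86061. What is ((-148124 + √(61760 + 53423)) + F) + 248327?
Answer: 28303 + √115183 ≈ 28642.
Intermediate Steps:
F = -71900 (F = 14161 - 86061 = -71900)
((-148124 + √(61760 + 53423)) + F) + 248327 = ((-148124 + √(61760 + 53423)) - 71900) + 248327 = ((-148124 + √115183) - 71900) + 248327 = (-220024 + √115183) + 248327 = 28303 + √115183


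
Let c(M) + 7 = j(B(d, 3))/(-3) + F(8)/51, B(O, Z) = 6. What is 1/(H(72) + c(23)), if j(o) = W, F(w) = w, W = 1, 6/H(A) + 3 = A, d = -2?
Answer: -391/2772 ≈ -0.14105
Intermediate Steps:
H(A) = 6/(-3 + A)
j(o) = 1
c(M) = -122/17 (c(M) = -7 + (1/(-3) + 8/51) = -7 + (1*(-1/3) + 8*(1/51)) = -7 + (-1/3 + 8/51) = -7 - 3/17 = -122/17)
1/(H(72) + c(23)) = 1/(6/(-3 + 72) - 122/17) = 1/(6/69 - 122/17) = 1/(6*(1/69) - 122/17) = 1/(2/23 - 122/17) = 1/(-2772/391) = -391/2772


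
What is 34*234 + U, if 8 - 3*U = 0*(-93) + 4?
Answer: 23872/3 ≈ 7957.3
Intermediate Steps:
U = 4/3 (U = 8/3 - (0*(-93) + 4)/3 = 8/3 - (0 + 4)/3 = 8/3 - ⅓*4 = 8/3 - 4/3 = 4/3 ≈ 1.3333)
34*234 + U = 34*234 + 4/3 = 7956 + 4/3 = 23872/3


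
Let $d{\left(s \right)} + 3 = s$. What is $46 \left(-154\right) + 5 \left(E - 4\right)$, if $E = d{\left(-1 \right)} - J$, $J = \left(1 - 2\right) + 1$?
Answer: $-7124$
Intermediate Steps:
$d{\left(s \right)} = -3 + s$
$J = 0$ ($J = -1 + 1 = 0$)
$E = -4$ ($E = \left(-3 - 1\right) - 0 = -4 + 0 = -4$)
$46 \left(-154\right) + 5 \left(E - 4\right) = 46 \left(-154\right) + 5 \left(-4 - 4\right) = -7084 + 5 \left(-8\right) = -7084 - 40 = -7124$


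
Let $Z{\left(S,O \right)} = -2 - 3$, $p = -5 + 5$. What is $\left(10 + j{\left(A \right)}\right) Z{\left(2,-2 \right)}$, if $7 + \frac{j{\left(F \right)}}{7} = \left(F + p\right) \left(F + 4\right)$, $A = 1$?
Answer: $20$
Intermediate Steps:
$p = 0$
$Z{\left(S,O \right)} = -5$
$j{\left(F \right)} = -49 + 7 F \left(4 + F\right)$ ($j{\left(F \right)} = -49 + 7 \left(F + 0\right) \left(F + 4\right) = -49 + 7 F \left(4 + F\right)$)
$\left(10 + j{\left(A \right)}\right) Z{\left(2,-2 \right)} = \left(10 + \left(-49 + 7 \cdot 1^{2} + 28 \cdot 1\right)\right) \left(-5\right) = \left(10 + \left(-49 + 7 \cdot 1 + 28\right)\right) \left(-5\right) = \left(10 + \left(-49 + 7 + 28\right)\right) \left(-5\right) = \left(10 - 14\right) \left(-5\right) = \left(-4\right) \left(-5\right) = 20$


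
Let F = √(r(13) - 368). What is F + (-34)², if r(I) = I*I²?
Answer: 1156 + √1829 ≈ 1198.8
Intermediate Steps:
r(I) = I³
F = √1829 (F = √(13³ - 368) = √(2197 - 368) = √1829 ≈ 42.767)
F + (-34)² = √1829 + (-34)² = √1829 + 1156 = 1156 + √1829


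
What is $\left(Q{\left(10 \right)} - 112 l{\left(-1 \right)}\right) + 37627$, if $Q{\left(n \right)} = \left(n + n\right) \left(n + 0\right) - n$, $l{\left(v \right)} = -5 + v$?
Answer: $38489$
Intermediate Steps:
$Q{\left(n \right)} = - n + 2 n^{2}$ ($Q{\left(n \right)} = 2 n n - n = 2 n^{2} - n = - n + 2 n^{2}$)
$\left(Q{\left(10 \right)} - 112 l{\left(-1 \right)}\right) + 37627 = \left(10 \left(-1 + 2 \cdot 10\right) - 112 \left(-5 - 1\right)\right) + 37627 = \left(10 \left(-1 + 20\right) - -672\right) + 37627 = \left(10 \cdot 19 + 672\right) + 37627 = \left(190 + 672\right) + 37627 = 862 + 37627 = 38489$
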